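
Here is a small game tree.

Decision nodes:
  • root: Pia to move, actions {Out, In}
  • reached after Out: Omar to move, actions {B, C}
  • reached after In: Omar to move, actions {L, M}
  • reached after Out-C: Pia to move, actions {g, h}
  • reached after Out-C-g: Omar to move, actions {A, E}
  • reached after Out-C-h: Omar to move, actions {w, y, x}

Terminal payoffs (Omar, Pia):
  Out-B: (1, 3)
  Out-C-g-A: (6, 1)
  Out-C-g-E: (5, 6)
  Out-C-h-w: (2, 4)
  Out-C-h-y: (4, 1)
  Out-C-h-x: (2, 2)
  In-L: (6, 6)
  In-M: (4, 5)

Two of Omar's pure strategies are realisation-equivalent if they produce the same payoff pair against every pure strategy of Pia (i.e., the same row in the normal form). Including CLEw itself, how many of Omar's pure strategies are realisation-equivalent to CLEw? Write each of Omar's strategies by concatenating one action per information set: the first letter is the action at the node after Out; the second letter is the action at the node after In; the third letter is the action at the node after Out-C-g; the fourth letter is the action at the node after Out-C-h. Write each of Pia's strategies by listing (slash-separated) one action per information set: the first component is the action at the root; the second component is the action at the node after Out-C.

1

Row for CLEw (columns Out/g, Out/h, In/g, In/h): (5,6) (2,4) (6,6) (6,6).
Every one of Omar's information sets is on the play path for some reply by Pia when Omar follows CLEw.
Changing the action at any of them therefore changes at least one column, so only CLEw itself gives this row.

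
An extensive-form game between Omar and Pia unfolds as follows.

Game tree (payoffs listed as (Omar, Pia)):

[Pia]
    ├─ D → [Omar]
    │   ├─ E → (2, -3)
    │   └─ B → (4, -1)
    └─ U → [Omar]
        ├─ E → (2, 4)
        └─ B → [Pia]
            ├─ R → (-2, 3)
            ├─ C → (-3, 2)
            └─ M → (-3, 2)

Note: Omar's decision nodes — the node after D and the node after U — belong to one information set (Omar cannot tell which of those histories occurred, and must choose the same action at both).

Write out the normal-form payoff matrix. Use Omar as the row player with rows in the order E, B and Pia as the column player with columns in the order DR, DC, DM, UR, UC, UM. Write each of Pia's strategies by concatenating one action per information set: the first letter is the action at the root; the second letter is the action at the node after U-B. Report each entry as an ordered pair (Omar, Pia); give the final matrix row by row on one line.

           DR       DC       DM       UR       UC       UM
   E   (2,-3)   (2,-3)   (2,-3)    (2,4)    (2,4)    (2,4)
   B   (4,-1)   (4,-1)   (4,-1)   (-2,3)   (-3,2)   (-3,2)

E: (2,-3) (2,-3) (2,-3) (2,4) (2,4) (2,4) | B: (4,-1) (4,-1) (4,-1) (-2,3) (-3,2) (-3,2)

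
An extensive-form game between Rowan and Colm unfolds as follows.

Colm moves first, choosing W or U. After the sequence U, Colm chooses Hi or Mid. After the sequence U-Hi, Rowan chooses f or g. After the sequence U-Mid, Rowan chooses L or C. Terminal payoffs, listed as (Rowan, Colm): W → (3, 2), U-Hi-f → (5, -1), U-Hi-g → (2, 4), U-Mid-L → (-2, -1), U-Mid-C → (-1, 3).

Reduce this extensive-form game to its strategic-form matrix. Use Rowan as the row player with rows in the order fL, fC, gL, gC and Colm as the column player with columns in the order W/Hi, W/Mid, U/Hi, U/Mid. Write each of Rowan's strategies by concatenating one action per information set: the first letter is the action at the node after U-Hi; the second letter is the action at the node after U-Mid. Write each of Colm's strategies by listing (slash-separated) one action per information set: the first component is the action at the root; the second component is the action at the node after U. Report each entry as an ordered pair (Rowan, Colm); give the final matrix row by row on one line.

Row fL: W/Hi→(3,2), W/Mid→(3,2), U/Hi→(5,-1), U/Mid→(-2,-1)
Row fC: W/Hi→(3,2), W/Mid→(3,2), U/Hi→(5,-1), U/Mid→(-1,3)
Row gL: W/Hi→(3,2), W/Mid→(3,2), U/Hi→(2,4), U/Mid→(-2,-1)
Row gC: W/Hi→(3,2), W/Mid→(3,2), U/Hi→(2,4), U/Mid→(-1,3)

fL: (3,2) (3,2) (5,-1) (-2,-1) | fC: (3,2) (3,2) (5,-1) (-1,3) | gL: (3,2) (3,2) (2,4) (-2,-1) | gC: (3,2) (3,2) (2,4) (-1,3)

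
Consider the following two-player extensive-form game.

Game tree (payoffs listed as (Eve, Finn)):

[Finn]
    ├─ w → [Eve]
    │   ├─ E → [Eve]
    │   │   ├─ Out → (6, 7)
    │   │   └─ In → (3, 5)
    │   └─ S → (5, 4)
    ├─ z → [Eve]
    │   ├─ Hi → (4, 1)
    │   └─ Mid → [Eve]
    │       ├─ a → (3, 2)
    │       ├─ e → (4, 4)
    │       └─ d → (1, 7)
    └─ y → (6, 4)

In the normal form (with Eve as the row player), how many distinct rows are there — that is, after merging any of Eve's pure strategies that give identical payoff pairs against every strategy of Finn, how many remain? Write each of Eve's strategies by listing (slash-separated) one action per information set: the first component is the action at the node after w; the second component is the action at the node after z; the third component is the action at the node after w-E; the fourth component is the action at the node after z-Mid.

12

Eve has 24 pure strategies: E/Hi/Out/a, E/Hi/Out/e, E/Hi/Out/d, E/Hi/In/a, E/Hi/In/e, E/Hi/In/d, E/Mid/Out/a, E/Mid/Out/e, E/Mid/Out/d, E/Mid/In/a, E/Mid/In/e, E/Mid/In/d, S/Hi/Out/a, S/Hi/Out/e, S/Hi/Out/d, S/Hi/In/a, S/Hi/In/e, S/Hi/In/d, S/Mid/Out/a, S/Mid/Out/e, S/Mid/Out/d, S/Mid/In/a, S/Mid/In/e, S/Mid/In/d. Columns: w, z, y.
{E/Hi/Out/a, E/Hi/Out/e, E/Hi/Out/d} → row (6,7) (4,1) (6,4)
{E/Hi/In/a, E/Hi/In/e, E/Hi/In/d} → row (3,5) (4,1) (6,4)
{E/Mid/Out/a} → row (6,7) (3,2) (6,4)
{E/Mid/Out/e} → row (6,7) (4,4) (6,4)
{E/Mid/Out/d} → row (6,7) (1,7) (6,4)
{E/Mid/In/a} → row (3,5) (3,2) (6,4)
{E/Mid/In/e} → row (3,5) (4,4) (6,4)
{E/Mid/In/d} → row (3,5) (1,7) (6,4)
{S/Hi/Out/a, S/Hi/Out/e, S/Hi/Out/d, S/Hi/In/a, S/Hi/In/e, S/Hi/In/d} → row (5,4) (4,1) (6,4)
{S/Mid/Out/a, S/Mid/In/a} → row (5,4) (3,2) (6,4)
{S/Mid/Out/e, S/Mid/In/e} → row (5,4) (4,4) (6,4)
{S/Mid/Out/d, S/Mid/In/d} → row (5,4) (1,7) (6,4)
That's 12 distinct rows out of 24 strategies.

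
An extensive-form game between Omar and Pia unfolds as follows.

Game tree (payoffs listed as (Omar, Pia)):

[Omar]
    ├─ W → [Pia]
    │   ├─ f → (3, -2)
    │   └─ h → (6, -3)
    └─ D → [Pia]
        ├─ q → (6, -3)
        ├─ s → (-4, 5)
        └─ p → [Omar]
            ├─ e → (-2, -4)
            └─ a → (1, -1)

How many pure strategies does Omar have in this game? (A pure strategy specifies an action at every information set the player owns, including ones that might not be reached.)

Omar owns the root with actions {W, D} — two choices.
Omar owns the node after D-p with actions {e, a} — two choices.
A pure strategy fixes one action at each information set independently, so the count is the product 2 × 2 = 4.
(For reference, Pia has 6 pure strategies, giving a 4×6 normal-form matrix.)

4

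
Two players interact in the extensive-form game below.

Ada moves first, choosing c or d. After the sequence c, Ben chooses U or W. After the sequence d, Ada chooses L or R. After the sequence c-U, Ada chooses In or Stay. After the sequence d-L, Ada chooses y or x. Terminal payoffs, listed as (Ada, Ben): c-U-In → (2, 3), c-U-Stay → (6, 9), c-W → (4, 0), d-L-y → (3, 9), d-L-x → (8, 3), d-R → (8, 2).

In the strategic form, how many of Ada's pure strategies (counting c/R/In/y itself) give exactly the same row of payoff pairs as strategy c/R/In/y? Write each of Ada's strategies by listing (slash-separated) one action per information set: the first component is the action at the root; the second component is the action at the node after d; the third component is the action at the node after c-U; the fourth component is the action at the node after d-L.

4

Row for c/R/In/y (columns U, W): (2,3) (4,0).
Under c/R/In/y, Ada's choice at the node after d and at the node after d-L can never be reached regardless of what Ben does, so varying those choices leaves every outcome unchanged.
Holding the reachable choices fixed and varying the unreachable ones freely already gives 2 × 2 = 4 equivalent strategies.
No other strategy reproduces this row, so those 4 are the full class: c/L/In/y, c/L/In/x, c/R/In/y, c/R/In/x.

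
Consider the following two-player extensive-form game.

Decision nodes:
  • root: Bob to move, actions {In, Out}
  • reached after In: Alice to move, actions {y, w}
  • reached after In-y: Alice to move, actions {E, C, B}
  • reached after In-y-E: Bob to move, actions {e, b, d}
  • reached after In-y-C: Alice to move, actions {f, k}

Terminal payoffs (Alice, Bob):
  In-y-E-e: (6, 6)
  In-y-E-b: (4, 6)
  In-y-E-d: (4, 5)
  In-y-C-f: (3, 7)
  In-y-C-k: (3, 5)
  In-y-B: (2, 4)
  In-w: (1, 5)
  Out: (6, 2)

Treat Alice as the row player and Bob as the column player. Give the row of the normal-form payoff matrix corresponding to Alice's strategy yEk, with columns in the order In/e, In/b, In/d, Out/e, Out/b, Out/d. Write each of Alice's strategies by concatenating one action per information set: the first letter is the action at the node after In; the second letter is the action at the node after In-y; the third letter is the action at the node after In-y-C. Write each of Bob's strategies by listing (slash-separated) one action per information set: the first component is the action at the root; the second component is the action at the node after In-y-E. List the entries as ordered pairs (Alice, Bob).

vs In/e: Bob plays In → Alice plays y at [In] → Alice plays E at [In-y] → Bob plays e at [In-y-E] → (6, 6)
vs In/b: Bob plays In → Alice plays y at [In] → Alice plays E at [In-y] → Bob plays b at [In-y-E] → (4, 6)
vs In/d: Bob plays In → Alice plays y at [In] → Alice plays E at [In-y] → Bob plays d at [In-y-E] → (4, 5)
vs Out/e: Bob plays Out → (6, 2)
vs Out/b: Bob plays Out → (6, 2)
vs Out/d: Bob plays Out → (6, 2)

(6,6) (4,6) (4,5) (6,2) (6,2) (6,2)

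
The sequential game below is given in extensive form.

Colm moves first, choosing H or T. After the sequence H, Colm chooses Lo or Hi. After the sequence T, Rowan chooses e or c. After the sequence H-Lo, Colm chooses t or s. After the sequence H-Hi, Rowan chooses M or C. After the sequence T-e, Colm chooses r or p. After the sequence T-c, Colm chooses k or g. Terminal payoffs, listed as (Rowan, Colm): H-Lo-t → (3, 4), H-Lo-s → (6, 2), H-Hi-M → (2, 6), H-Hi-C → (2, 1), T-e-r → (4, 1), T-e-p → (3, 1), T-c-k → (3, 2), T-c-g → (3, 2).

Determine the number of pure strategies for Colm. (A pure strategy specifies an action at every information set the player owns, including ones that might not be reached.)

32

Colm owns the root with actions {H, T} — two choices.
Colm owns the node after H with actions {Lo, Hi} — two choices.
Colm owns the node after H-Lo with actions {t, s} — two choices.
Colm owns the node after T-e with actions {r, p} — two choices.
Colm owns the node after T-c with actions {k, g} — two choices.
A pure strategy fixes one action at each information set independently, so the count is the product 2 × 2 × 2 × 2 × 2 = 32.
(For reference, Rowan has 4 pure strategies, giving a 32×4 normal-form matrix.)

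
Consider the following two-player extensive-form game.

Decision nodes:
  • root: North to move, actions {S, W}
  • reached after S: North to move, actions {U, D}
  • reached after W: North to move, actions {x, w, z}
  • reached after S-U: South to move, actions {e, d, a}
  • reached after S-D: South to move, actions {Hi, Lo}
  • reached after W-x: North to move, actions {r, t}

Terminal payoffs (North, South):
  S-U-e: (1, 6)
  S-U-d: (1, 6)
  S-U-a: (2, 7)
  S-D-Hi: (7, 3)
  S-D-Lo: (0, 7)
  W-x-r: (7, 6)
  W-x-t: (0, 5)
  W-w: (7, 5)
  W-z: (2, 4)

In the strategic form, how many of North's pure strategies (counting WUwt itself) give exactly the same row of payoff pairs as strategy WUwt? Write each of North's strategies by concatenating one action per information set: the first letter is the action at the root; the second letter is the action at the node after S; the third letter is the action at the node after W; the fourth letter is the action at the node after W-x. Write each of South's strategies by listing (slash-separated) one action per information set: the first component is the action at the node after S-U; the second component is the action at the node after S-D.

Row for WUwt (columns e/Hi, e/Lo, d/Hi, d/Lo, a/Hi, a/Lo): (7,5) (7,5) (7,5) (7,5) (7,5) (7,5).
Under WUwt, North's choice at the node after S and at the node after W-x can never be reached regardless of what South does, so varying those choices leaves every outcome unchanged.
Holding the reachable choices fixed and varying the unreachable ones freely already gives 2 × 2 = 4 equivalent strategies.
No other strategy reproduces this row, so those 4 are the full class: WUwr, WUwt, WDwr, WDwt.

4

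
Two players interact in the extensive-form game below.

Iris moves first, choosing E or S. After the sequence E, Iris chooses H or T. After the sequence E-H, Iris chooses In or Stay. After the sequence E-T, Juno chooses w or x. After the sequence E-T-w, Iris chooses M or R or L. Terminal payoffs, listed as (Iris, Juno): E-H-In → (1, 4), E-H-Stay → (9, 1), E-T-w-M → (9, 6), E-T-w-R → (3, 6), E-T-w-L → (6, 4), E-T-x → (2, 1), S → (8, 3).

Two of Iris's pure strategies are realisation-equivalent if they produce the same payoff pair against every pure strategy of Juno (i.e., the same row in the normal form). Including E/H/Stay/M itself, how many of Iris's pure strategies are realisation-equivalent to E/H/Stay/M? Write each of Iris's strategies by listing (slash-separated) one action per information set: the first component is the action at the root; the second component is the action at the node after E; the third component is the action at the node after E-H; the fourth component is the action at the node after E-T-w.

3

Row for E/H/Stay/M (columns w, x): (9,1) (9,1).
Under E/H/Stay/M, Iris's choice at the node after E-T-w can never be reached regardless of what Juno does, so varying those choices leaves every outcome unchanged.
Holding the reachable choices fixed and varying the unreachable one freely already gives 3 equivalent strategies.
No other strategy reproduces this row, so those 3 are the full class: E/H/Stay/M, E/H/Stay/R, E/H/Stay/L.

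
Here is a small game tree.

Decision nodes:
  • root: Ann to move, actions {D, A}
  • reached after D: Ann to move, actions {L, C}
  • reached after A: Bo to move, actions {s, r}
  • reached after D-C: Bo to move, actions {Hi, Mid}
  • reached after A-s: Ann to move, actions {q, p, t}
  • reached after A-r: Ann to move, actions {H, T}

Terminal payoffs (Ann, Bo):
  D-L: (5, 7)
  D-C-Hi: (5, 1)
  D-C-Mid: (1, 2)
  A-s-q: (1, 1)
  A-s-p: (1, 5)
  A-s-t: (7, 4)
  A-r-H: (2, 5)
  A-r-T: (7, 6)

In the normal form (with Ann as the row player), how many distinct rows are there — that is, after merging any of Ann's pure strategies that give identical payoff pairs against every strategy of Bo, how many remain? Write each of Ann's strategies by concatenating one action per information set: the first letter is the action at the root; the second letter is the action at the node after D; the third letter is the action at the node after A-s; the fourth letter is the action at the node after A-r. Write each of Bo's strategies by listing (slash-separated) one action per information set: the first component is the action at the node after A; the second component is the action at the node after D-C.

Ann has 24 pure strategies: DLqH, DLqT, DLpH, DLpT, DLtH, DLtT, DCqH, DCqT, DCpH, DCpT, DCtH, DCtT, ALqH, ALqT, ALpH, ALpT, ALtH, ALtT, ACqH, ACqT, ACpH, ACpT, ACtH, ACtT. Columns: s/Hi, s/Mid, r/Hi, r/Mid.
{DLqH, DLqT, DLpH, DLpT, DLtH, DLtT} → row (5,7) (5,7) (5,7) (5,7)
{DCqH, DCqT, DCpH, DCpT, DCtH, DCtT} → row (5,1) (1,2) (5,1) (1,2)
{ALqH, ACqH} → row (1,1) (1,1) (2,5) (2,5)
{ALqT, ACqT} → row (1,1) (1,1) (7,6) (7,6)
{ALpH, ACpH} → row (1,5) (1,5) (2,5) (2,5)
{ALpT, ACpT} → row (1,5) (1,5) (7,6) (7,6)
{ALtH, ACtH} → row (7,4) (7,4) (2,5) (2,5)
{ALtT, ACtT} → row (7,4) (7,4) (7,6) (7,6)
That's 8 distinct rows out of 24 strategies.

8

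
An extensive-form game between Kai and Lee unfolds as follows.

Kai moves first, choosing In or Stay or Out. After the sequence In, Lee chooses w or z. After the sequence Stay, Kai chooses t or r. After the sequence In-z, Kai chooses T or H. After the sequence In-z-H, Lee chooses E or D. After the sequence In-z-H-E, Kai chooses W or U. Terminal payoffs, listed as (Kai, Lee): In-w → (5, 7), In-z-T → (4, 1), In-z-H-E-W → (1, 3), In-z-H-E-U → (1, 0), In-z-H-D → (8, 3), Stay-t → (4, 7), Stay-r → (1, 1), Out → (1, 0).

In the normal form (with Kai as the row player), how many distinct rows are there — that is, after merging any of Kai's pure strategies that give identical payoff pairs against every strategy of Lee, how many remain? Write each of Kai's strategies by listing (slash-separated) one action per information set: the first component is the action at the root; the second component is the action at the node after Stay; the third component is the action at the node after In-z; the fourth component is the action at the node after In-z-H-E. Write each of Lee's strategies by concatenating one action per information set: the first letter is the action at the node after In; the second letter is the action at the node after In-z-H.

Kai has 24 pure strategies: In/t/T/W, In/t/T/U, In/t/H/W, In/t/H/U, In/r/T/W, In/r/T/U, In/r/H/W, In/r/H/U, Stay/t/T/W, Stay/t/T/U, Stay/t/H/W, Stay/t/H/U, Stay/r/T/W, Stay/r/T/U, Stay/r/H/W, Stay/r/H/U, Out/t/T/W, Out/t/T/U, Out/t/H/W, Out/t/H/U, Out/r/T/W, Out/r/T/U, Out/r/H/W, Out/r/H/U. Columns: wE, wD, zE, zD.
{In/t/T/W, In/t/T/U, In/r/T/W, In/r/T/U} → row (5,7) (5,7) (4,1) (4,1)
{In/t/H/W, In/r/H/W} → row (5,7) (5,7) (1,3) (8,3)
{In/t/H/U, In/r/H/U} → row (5,7) (5,7) (1,0) (8,3)
{Stay/t/T/W, Stay/t/T/U, Stay/t/H/W, Stay/t/H/U} → row (4,7) (4,7) (4,7) (4,7)
{Stay/r/T/W, Stay/r/T/U, Stay/r/H/W, Stay/r/H/U} → row (1,1) (1,1) (1,1) (1,1)
{Out/t/T/W, Out/t/T/U, Out/t/H/W, Out/t/H/U, Out/r/T/W, Out/r/T/U, Out/r/H/W, Out/r/H/U} → row (1,0) (1,0) (1,0) (1,0)
That's 6 distinct rows out of 24 strategies.

6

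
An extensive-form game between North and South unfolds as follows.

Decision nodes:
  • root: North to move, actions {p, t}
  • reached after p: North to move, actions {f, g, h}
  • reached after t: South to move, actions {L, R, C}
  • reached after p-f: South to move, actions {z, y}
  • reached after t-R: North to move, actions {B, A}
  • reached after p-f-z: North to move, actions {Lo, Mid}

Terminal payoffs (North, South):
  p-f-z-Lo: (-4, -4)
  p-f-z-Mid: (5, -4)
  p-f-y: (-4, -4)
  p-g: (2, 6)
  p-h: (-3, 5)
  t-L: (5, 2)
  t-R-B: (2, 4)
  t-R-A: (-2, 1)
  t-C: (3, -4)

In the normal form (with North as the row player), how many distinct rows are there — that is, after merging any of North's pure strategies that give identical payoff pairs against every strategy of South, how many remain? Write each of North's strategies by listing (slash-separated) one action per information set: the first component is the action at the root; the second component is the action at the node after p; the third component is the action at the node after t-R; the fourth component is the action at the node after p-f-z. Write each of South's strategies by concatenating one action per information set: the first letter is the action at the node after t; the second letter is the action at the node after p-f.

North has 24 pure strategies: p/f/B/Lo, p/f/B/Mid, p/f/A/Lo, p/f/A/Mid, p/g/B/Lo, p/g/B/Mid, p/g/A/Lo, p/g/A/Mid, p/h/B/Lo, p/h/B/Mid, p/h/A/Lo, p/h/A/Mid, t/f/B/Lo, t/f/B/Mid, t/f/A/Lo, t/f/A/Mid, t/g/B/Lo, t/g/B/Mid, t/g/A/Lo, t/g/A/Mid, t/h/B/Lo, t/h/B/Mid, t/h/A/Lo, t/h/A/Mid. Columns: Lz, Ly, Rz, Ry, Cz, Cy.
{p/f/B/Lo, p/f/A/Lo} → row (-4,-4) (-4,-4) (-4,-4) (-4,-4) (-4,-4) (-4,-4)
{p/f/B/Mid, p/f/A/Mid} → row (5,-4) (-4,-4) (5,-4) (-4,-4) (5,-4) (-4,-4)
{p/g/B/Lo, p/g/B/Mid, p/g/A/Lo, p/g/A/Mid} → row (2,6) (2,6) (2,6) (2,6) (2,6) (2,6)
{p/h/B/Lo, p/h/B/Mid, p/h/A/Lo, p/h/A/Mid} → row (-3,5) (-3,5) (-3,5) (-3,5) (-3,5) (-3,5)
{t/f/B/Lo, t/f/B/Mid, t/g/B/Lo, t/g/B/Mid, t/h/B/Lo, t/h/B/Mid} → row (5,2) (5,2) (2,4) (2,4) (3,-4) (3,-4)
{t/f/A/Lo, t/f/A/Mid, t/g/A/Lo, t/g/A/Mid, t/h/A/Lo, t/h/A/Mid} → row (5,2) (5,2) (-2,1) (-2,1) (3,-4) (3,-4)
That's 6 distinct rows out of 24 strategies.

6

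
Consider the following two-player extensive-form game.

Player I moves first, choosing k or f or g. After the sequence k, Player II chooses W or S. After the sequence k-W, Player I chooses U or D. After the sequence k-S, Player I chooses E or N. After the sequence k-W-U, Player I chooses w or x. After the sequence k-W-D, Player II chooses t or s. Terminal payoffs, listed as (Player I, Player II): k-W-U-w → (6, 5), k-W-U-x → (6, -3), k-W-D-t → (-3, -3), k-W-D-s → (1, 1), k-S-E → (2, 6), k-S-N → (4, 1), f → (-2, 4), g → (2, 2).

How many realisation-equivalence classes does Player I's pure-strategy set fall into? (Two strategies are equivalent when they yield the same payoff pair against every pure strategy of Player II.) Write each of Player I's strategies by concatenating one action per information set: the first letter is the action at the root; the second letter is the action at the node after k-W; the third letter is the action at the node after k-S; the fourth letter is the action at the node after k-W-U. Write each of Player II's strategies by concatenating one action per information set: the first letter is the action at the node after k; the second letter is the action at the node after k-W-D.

8

Player I has 24 pure strategies: kUEw, kUEx, kUNw, kUNx, kDEw, kDEx, kDNw, kDNx, fUEw, fUEx, fUNw, fUNx, fDEw, fDEx, fDNw, fDNx, gUEw, gUEx, gUNw, gUNx, gDEw, gDEx, gDNw, gDNx. Columns: Wt, Ws, St, Ss.
{kUEw} → row (6,5) (6,5) (2,6) (2,6)
{kUEx} → row (6,-3) (6,-3) (2,6) (2,6)
{kUNw} → row (6,5) (6,5) (4,1) (4,1)
{kUNx} → row (6,-3) (6,-3) (4,1) (4,1)
{kDEw, kDEx} → row (-3,-3) (1,1) (2,6) (2,6)
{kDNw, kDNx} → row (-3,-3) (1,1) (4,1) (4,1)
{fUEw, fUEx, fUNw, fUNx, fDEw, fDEx, fDNw, fDNx} → row (-2,4) (-2,4) (-2,4) (-2,4)
{gUEw, gUEx, gUNw, gUNx, gDEw, gDEx, gDNw, gDNx} → row (2,2) (2,2) (2,2) (2,2)
That's 8 distinct rows out of 24 strategies.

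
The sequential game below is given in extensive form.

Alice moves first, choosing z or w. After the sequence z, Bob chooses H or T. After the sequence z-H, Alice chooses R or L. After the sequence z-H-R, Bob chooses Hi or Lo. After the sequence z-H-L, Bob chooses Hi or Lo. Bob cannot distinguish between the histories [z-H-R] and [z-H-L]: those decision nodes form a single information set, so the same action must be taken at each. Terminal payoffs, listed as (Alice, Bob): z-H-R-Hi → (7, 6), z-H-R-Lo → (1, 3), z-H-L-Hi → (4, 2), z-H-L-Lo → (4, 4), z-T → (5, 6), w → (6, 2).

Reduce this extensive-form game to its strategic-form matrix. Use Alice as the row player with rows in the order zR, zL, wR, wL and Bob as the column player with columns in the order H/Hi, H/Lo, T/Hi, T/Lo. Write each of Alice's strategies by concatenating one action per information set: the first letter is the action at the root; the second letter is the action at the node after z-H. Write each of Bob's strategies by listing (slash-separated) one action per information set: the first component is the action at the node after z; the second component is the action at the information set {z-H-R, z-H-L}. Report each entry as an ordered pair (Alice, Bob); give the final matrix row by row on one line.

zR: (7,6) (1,3) (5,6) (5,6) | zL: (4,2) (4,4) (5,6) (5,6) | wR: (6,2) (6,2) (6,2) (6,2) | wL: (6,2) (6,2) (6,2) (6,2)

Row zR: H/Hi→(7,6), H/Lo→(1,3), T/Hi→(5,6), T/Lo→(5,6)
Row zL: H/Hi→(4,2), H/Lo→(4,4), T/Hi→(5,6), T/Lo→(5,6)
Row wR: H/Hi→(6,2), H/Lo→(6,2), T/Hi→(6,2), T/Lo→(6,2)
Row wL: H/Hi→(6,2), H/Lo→(6,2), T/Hi→(6,2), T/Lo→(6,2)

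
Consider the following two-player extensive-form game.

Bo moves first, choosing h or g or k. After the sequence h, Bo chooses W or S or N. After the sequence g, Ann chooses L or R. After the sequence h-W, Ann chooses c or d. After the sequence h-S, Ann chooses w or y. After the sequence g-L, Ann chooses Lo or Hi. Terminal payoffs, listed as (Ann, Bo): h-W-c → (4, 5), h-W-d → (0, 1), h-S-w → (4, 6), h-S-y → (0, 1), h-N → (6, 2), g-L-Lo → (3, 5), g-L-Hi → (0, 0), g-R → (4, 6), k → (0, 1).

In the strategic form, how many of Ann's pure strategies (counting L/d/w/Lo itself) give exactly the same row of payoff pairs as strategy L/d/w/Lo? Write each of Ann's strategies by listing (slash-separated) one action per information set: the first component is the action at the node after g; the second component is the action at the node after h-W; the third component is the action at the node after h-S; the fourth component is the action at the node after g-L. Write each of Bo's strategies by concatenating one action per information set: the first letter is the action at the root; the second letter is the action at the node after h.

1

Row for L/d/w/Lo (columns hW, hS, hN, gW, gS, gN, kW, kS, kN): (0,1) (4,6) (6,2) (3,5) (3,5) (3,5) (0,1) (0,1) (0,1).
Every one of Ann's information sets is on the play path for some reply by Bo when Ann follows L/d/w/Lo.
Changing the action at any of them therefore changes at least one column, so only L/d/w/Lo itself gives this row.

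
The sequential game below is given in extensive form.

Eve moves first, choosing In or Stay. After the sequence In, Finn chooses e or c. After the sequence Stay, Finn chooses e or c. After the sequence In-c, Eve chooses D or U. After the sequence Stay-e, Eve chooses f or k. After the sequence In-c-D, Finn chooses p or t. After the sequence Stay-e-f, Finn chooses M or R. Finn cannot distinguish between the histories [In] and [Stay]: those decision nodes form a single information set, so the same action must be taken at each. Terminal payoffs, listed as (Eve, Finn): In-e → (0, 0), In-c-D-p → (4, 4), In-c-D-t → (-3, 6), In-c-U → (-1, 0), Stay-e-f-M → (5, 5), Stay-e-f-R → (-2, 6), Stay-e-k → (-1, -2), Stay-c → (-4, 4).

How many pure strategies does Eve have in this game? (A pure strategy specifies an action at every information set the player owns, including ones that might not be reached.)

8

Eve owns the root with actions {In, Stay} — two choices.
Eve owns the node after In-c with actions {D, U} — two choices.
Eve owns the node after Stay-e with actions {f, k} — two choices.
A pure strategy fixes one action at each information set independently, so the count is the product 2 × 2 × 2 = 8.
(For reference, Finn has 8 pure strategies, giving a 8×8 normal-form matrix.)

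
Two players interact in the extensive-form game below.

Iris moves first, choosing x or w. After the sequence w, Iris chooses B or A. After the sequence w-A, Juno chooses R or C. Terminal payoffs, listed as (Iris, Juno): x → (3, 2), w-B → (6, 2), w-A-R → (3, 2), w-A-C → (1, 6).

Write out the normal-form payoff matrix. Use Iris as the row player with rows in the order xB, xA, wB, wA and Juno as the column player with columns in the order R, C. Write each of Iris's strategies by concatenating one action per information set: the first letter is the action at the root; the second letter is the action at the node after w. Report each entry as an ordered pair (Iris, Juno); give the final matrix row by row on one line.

Row xB: R→(3,2), C→(3,2)
Row xA: R→(3,2), C→(3,2)
Row wB: R→(6,2), C→(6,2)
Row wA: R→(3,2), C→(1,6)

xB: (3,2) (3,2) | xA: (3,2) (3,2) | wB: (6,2) (6,2) | wA: (3,2) (1,6)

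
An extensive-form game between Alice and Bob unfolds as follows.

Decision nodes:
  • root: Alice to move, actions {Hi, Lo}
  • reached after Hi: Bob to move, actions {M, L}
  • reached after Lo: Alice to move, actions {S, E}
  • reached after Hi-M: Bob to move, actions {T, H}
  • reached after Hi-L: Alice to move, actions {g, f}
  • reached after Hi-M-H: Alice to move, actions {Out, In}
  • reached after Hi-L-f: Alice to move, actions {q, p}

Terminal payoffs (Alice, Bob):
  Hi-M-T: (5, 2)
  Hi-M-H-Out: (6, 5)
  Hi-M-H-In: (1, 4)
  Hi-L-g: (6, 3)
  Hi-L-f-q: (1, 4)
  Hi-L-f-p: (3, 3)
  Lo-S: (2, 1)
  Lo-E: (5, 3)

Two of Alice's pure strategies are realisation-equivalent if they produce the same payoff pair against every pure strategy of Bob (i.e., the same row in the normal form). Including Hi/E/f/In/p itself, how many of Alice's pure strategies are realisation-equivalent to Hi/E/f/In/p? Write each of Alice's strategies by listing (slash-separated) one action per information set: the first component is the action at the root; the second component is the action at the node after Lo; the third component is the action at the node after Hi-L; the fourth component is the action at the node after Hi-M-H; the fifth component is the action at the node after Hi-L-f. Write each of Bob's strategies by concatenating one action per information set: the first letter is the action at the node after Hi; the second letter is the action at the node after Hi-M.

Row for Hi/E/f/In/p (columns MT, MH, LT, LH): (5,2) (1,4) (3,3) (3,3).
Under Hi/E/f/In/p, Alice's choice at the node after Lo can never be reached regardless of what Bob does, so varying those choices leaves every outcome unchanged.
Holding the reachable choices fixed and varying the unreachable one freely already gives 2 equivalent strategies.
No other strategy reproduces this row, so those 2 are the full class: Hi/S/f/In/p, Hi/E/f/In/p.

2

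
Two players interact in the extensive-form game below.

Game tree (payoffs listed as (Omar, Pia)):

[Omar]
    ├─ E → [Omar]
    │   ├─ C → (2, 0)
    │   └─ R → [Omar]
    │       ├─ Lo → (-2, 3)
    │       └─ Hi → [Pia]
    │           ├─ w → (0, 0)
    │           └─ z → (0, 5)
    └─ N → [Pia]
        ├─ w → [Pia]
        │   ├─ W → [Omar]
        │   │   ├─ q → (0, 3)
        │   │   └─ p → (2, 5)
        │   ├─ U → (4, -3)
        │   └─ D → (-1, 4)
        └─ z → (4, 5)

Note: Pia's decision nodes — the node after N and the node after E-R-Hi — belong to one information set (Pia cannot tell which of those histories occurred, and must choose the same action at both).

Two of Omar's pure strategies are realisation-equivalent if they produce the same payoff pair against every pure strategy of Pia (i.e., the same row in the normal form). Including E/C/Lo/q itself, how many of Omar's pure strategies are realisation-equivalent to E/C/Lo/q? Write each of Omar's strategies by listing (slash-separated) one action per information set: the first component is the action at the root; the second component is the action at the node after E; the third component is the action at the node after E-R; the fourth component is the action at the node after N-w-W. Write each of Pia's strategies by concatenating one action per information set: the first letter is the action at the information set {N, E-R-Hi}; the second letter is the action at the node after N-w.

Row for E/C/Lo/q (columns wW, wU, wD, zW, zU, zD): (2,0) (2,0) (2,0) (2,0) (2,0) (2,0).
Under E/C/Lo/q, Omar's choice at the node after E-R and at the node after N-w-W can never be reached regardless of what Pia does, so varying those choices leaves every outcome unchanged.
Holding the reachable choices fixed and varying the unreachable ones freely already gives 2 × 2 = 4 equivalent strategies.
No other strategy reproduces this row, so those 4 are the full class: E/C/Lo/q, E/C/Lo/p, E/C/Hi/q, E/C/Hi/p.

4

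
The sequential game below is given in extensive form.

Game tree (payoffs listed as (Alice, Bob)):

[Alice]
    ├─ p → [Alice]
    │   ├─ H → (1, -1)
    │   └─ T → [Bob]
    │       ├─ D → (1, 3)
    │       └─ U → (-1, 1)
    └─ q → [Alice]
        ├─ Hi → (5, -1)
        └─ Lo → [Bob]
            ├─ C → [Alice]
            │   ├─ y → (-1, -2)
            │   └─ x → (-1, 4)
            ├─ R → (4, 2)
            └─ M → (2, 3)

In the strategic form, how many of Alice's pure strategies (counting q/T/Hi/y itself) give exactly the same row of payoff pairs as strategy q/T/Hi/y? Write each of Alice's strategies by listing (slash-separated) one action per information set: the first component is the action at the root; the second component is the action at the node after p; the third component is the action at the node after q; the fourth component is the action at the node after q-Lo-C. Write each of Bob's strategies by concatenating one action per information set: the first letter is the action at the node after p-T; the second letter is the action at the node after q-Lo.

4

Row for q/T/Hi/y (columns DC, DR, DM, UC, UR, UM): (5,-1) (5,-1) (5,-1) (5,-1) (5,-1) (5,-1).
Under q/T/Hi/y, Alice's choice at the node after p and at the node after q-Lo-C can never be reached regardless of what Bob does, so varying those choices leaves every outcome unchanged.
Holding the reachable choices fixed and varying the unreachable ones freely already gives 2 × 2 = 4 equivalent strategies.
No other strategy reproduces this row, so those 4 are the full class: q/H/Hi/y, q/H/Hi/x, q/T/Hi/y, q/T/Hi/x.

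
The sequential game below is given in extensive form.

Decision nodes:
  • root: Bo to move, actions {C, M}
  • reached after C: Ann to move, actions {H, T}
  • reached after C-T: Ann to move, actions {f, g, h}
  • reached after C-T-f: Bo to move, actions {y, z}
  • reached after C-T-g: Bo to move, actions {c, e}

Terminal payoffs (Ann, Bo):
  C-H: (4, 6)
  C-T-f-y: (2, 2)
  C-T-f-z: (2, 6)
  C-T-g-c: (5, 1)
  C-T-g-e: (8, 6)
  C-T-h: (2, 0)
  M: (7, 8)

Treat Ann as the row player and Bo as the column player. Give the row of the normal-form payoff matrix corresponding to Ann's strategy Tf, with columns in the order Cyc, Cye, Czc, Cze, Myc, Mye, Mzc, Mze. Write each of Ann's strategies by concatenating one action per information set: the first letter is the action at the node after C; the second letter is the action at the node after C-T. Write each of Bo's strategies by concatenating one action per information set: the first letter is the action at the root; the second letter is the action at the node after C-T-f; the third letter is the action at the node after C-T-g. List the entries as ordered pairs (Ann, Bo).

vs Cyc: Bo plays C → Ann plays T at [C] → Ann plays f at [C-T] → Bo plays y at [C-T-f] → (2, 2)
vs Cye: Bo plays C → Ann plays T at [C] → Ann plays f at [C-T] → Bo plays y at [C-T-f] → (2, 2)
vs Czc: Bo plays C → Ann plays T at [C] → Ann plays f at [C-T] → Bo plays z at [C-T-f] → (2, 6)
vs Cze: Bo plays C → Ann plays T at [C] → Ann plays f at [C-T] → Bo plays z at [C-T-f] → (2, 6)
vs Myc: Bo plays M → (7, 8)
vs Mye: Bo plays M → (7, 8)
vs Mzc: Bo plays M → (7, 8)
vs Mze: Bo plays M → (7, 8)

(2,2) (2,2) (2,6) (2,6) (7,8) (7,8) (7,8) (7,8)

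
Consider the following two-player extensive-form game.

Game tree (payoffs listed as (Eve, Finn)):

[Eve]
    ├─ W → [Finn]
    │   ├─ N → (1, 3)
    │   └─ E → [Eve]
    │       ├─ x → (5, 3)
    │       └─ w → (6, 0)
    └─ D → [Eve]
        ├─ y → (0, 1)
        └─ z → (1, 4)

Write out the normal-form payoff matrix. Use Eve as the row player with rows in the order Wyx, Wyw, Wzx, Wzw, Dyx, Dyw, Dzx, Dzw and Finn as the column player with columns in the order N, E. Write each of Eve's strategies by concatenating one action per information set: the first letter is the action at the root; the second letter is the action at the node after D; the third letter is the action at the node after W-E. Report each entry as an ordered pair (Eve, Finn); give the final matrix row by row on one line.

Wyx: (1,3) (5,3) | Wyw: (1,3) (6,0) | Wzx: (1,3) (5,3) | Wzw: (1,3) (6,0) | Dyx: (0,1) (0,1) | Dyw: (0,1) (0,1) | Dzx: (1,4) (1,4) | Dzw: (1,4) (1,4)

Row Wyx: N→(1,3), E→(5,3)
Row Wyw: N→(1,3), E→(6,0)
Row Wzx: N→(1,3), E→(5,3)
Row Wzw: N→(1,3), E→(6,0)
Row Dyx: N→(0,1), E→(0,1)
Row Dyw: N→(0,1), E→(0,1)
Row Dzx: N→(1,4), E→(1,4)
Row Dzw: N→(1,4), E→(1,4)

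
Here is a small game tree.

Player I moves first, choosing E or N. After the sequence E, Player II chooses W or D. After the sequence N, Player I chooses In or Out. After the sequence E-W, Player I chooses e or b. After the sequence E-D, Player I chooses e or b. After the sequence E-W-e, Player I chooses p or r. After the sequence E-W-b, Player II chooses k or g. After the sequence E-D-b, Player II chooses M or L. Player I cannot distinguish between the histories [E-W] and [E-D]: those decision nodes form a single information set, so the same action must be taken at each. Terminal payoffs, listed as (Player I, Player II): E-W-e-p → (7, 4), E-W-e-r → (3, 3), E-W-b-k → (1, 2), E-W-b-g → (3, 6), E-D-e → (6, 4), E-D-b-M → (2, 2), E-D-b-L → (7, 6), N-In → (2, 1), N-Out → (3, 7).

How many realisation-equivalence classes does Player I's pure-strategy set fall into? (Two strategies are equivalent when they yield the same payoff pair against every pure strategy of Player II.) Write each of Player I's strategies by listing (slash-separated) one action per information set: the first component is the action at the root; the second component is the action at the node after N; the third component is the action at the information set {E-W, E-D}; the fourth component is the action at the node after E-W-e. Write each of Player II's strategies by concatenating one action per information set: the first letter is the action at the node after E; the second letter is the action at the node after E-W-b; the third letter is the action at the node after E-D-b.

5

Player I has 16 pure strategies: E/In/e/p, E/In/e/r, E/In/b/p, E/In/b/r, E/Out/e/p, E/Out/e/r, E/Out/b/p, E/Out/b/r, N/In/e/p, N/In/e/r, N/In/b/p, N/In/b/r, N/Out/e/p, N/Out/e/r, N/Out/b/p, N/Out/b/r. Columns: WkM, WkL, WgM, WgL, DkM, DkL, DgM, DgL.
{E/In/e/p, E/Out/e/p} → row (7,4) (7,4) (7,4) (7,4) (6,4) (6,4) (6,4) (6,4)
{E/In/e/r, E/Out/e/r} → row (3,3) (3,3) (3,3) (3,3) (6,4) (6,4) (6,4) (6,4)
{E/In/b/p, E/In/b/r, E/Out/b/p, E/Out/b/r} → row (1,2) (1,2) (3,6) (3,6) (2,2) (7,6) (2,2) (7,6)
{N/In/e/p, N/In/e/r, N/In/b/p, N/In/b/r} → row (2,1) (2,1) (2,1) (2,1) (2,1) (2,1) (2,1) (2,1)
{N/Out/e/p, N/Out/e/r, N/Out/b/p, N/Out/b/r} → row (3,7) (3,7) (3,7) (3,7) (3,7) (3,7) (3,7) (3,7)
That's 5 distinct rows out of 16 strategies.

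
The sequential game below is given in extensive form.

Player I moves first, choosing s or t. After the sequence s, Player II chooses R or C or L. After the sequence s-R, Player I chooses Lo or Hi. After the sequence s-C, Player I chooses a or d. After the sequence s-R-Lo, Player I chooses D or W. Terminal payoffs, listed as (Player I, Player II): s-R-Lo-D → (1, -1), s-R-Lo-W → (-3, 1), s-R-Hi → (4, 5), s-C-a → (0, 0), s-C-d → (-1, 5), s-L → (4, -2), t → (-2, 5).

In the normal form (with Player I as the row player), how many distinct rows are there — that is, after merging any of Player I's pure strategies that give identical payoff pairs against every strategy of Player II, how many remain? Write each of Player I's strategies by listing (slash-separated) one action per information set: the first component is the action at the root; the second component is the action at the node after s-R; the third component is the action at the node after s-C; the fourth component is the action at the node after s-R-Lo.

Player I has 16 pure strategies: s/Lo/a/D, s/Lo/a/W, s/Lo/d/D, s/Lo/d/W, s/Hi/a/D, s/Hi/a/W, s/Hi/d/D, s/Hi/d/W, t/Lo/a/D, t/Lo/a/W, t/Lo/d/D, t/Lo/d/W, t/Hi/a/D, t/Hi/a/W, t/Hi/d/D, t/Hi/d/W. Columns: R, C, L.
{s/Lo/a/D} → row (1,-1) (0,0) (4,-2)
{s/Lo/a/W} → row (-3,1) (0,0) (4,-2)
{s/Lo/d/D} → row (1,-1) (-1,5) (4,-2)
{s/Lo/d/W} → row (-3,1) (-1,5) (4,-2)
{s/Hi/a/D, s/Hi/a/W} → row (4,5) (0,0) (4,-2)
{s/Hi/d/D, s/Hi/d/W} → row (4,5) (-1,5) (4,-2)
{t/Lo/a/D, t/Lo/a/W, t/Lo/d/D, t/Lo/d/W, t/Hi/a/D, t/Hi/a/W, t/Hi/d/D, t/Hi/d/W} → row (-2,5) (-2,5) (-2,5)
That's 7 distinct rows out of 16 strategies.

7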